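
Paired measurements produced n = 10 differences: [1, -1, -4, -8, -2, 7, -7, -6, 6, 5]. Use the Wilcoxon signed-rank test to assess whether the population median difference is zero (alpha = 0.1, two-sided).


Step 1: Drop any zero differences (none here) and take |d_i|.
|d| = [1, 1, 4, 8, 2, 7, 7, 6, 6, 5]
Step 2: Midrank |d_i| (ties get averaged ranks).
ranks: |1|->1.5, |1|->1.5, |4|->4, |8|->10, |2|->3, |7|->8.5, |7|->8.5, |6|->6.5, |6|->6.5, |5|->5
Step 3: Attach original signs; sum ranks with positive sign and with negative sign.
W+ = 1.5 + 8.5 + 6.5 + 5 = 21.5
W- = 1.5 + 4 + 10 + 3 + 8.5 + 6.5 = 33.5
(Check: W+ + W- = 55 should equal n(n+1)/2 = 55.)
Step 4: Test statistic W = min(W+, W-) = 21.5.
Step 5: Ties in |d|, so use the tie-corrected normal approximation.
        E[W] = n(n+1)/4 = 10*11/4 = 27.5.
        Tie groups: |d|=1 (t=2), |d|=6 (t=2), |d|=7 (t=2); sum(t^3 - t) = 18.
        Var[W] = n(n+1)(2n+1)/24 - sum(t^3-t)/48 = 2310/24 - 18/48 = 95.875.
        z = (W - E[W]) / sqrt(Var[W]) = (21.5 - 27.5) / 9.7916 = -0.6128.
        Two-sided p = 2*Phi(z) = 0.540027.
Step 6: alpha = 0.1. fail to reject H0.

W+ = 21.5, W- = 33.5, W = min = 21.5, p = 0.540027, fail to reject H0.


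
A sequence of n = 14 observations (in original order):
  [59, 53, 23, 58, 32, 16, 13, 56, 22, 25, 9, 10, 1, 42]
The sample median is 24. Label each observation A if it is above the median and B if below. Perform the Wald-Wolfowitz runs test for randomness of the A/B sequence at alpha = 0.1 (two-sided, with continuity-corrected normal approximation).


Step 1: Compute median = 24; label A = above, B = below.
Labels in order: AABAABBABABBBA  (n_A = 7, n_B = 7)
Step 2: Count runs R = 9.
Step 3: Under H0 (random ordering), E[R] = 2*n_A*n_B/(n_A+n_B) + 1 = 2*7*7/14 + 1 = 8.0000.
        Var[R] = 2*n_A*n_B*(2*n_A*n_B - n_A - n_B) / ((n_A+n_B)^2 * (n_A+n_B-1)) = 8232/2548 = 3.2308.
        SD[R] = 1.7974.
Step 4: Continuity-corrected z = (R - 0.5 - E[R]) / SD[R] = (9 - 0.5 - 8.0000) / 1.7974 = 0.2782.
Step 5: Two-sided p-value via normal approximation = 2*(1 - Phi(|z|)) = 0.780879.
Step 6: alpha = 0.1. fail to reject H0.

R = 9, z = 0.2782, p = 0.780879, fail to reject H0.


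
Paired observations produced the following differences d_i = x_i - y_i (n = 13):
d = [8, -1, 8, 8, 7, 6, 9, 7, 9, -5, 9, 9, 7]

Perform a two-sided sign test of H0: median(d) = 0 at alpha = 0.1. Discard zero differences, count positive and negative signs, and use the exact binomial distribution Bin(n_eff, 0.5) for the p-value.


Step 1: Discard zero differences. Original n = 13; n_eff = number of nonzero differences = 13.
Nonzero differences (with sign): +8, -1, +8, +8, +7, +6, +9, +7, +9, -5, +9, +9, +7
Step 2: Count signs: positive = 11, negative = 2.
Step 3: Under H0: P(positive) = 0.5, so the number of positives S ~ Bin(13, 0.5).
Step 4: Two-sided exact p-value = sum of Bin(13,0.5) probabilities at or below the observed probability = 0.022461.
Step 5: alpha = 0.1. reject H0.

n_eff = 13, pos = 11, neg = 2, p = 0.022461, reject H0.


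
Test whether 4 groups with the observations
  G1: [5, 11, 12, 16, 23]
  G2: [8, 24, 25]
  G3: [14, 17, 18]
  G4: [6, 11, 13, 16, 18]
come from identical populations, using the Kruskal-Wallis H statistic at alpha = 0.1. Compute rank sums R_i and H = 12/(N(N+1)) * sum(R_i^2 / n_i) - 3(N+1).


Step 1: Combine all N = 16 observations and assign midranks.
sorted (value, group, rank): (5,G1,1), (6,G4,2), (8,G2,3), (11,G1,4.5), (11,G4,4.5), (12,G1,6), (13,G4,7), (14,G3,8), (16,G1,9.5), (16,G4,9.5), (17,G3,11), (18,G3,12.5), (18,G4,12.5), (23,G1,14), (24,G2,15), (25,G2,16)
Step 2: Sum ranks within each group.
R_1 = 35 (n_1 = 5)
R_2 = 34 (n_2 = 3)
R_3 = 31.5 (n_3 = 3)
R_4 = 35.5 (n_4 = 5)
Step 3: H = 12/(N(N+1)) * sum(R_i^2/n_i) - 3(N+1)
     = 12/(16*17) * (35^2/5 + 34^2/3 + 31.5^2/3 + 35.5^2/5) - 3*17
     = 0.044118 * 1213.13 - 51
     = 2.520588.
Step 4: Ties present; correction factor C = 1 - 18/(16^3 - 16) = 0.995588. Corrected H = 2.520588 / 0.995588 = 2.531758.
Step 5: Under H0, H ~ chi^2(3); p-value = 0.469579.
Step 6: alpha = 0.1. fail to reject H0.

H = 2.5318, df = 3, p = 0.469579, fail to reject H0.


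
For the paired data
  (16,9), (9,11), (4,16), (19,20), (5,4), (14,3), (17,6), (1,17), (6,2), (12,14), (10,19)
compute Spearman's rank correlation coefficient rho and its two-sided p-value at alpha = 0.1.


Step 1: Rank x and y separately (midranks; no ties here).
rank(x): 16->9, 9->5, 4->2, 19->11, 5->3, 14->8, 17->10, 1->1, 6->4, 12->7, 10->6
rank(y): 9->5, 11->6, 16->8, 20->11, 4->3, 3->2, 6->4, 17->9, 2->1, 14->7, 19->10
Step 2: d_i = R_x(i) - R_y(i); compute d_i^2.
  (9-5)^2=16, (5-6)^2=1, (2-8)^2=36, (11-11)^2=0, (3-3)^2=0, (8-2)^2=36, (10-4)^2=36, (1-9)^2=64, (4-1)^2=9, (7-7)^2=0, (6-10)^2=16
sum(d^2) = 214.
Step 3: rho = 1 - 6*214 / (11*(11^2 - 1)) = 1 - 1284/1320 = 0.027273.
Step 4: Under H0, t = rho * sqrt((n-2)/(1-rho^2)) = 0.0818 ~ t(9).
Step 5: Two-sided p-value from the t-distribution with 9 df = 0.936558.
Step 6: alpha = 0.1. fail to reject H0.

rho = 0.0273, p = 0.936558, fail to reject H0 at alpha = 0.1.


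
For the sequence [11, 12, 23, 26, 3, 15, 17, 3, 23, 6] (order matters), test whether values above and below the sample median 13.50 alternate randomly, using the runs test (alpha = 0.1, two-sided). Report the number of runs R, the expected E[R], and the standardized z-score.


Step 1: Compute median = 13.50; label A = above, B = below.
Labels in order: BBAABAABAB  (n_A = 5, n_B = 5)
Step 2: Count runs R = 7.
Step 3: Under H0 (random ordering), E[R] = 2*n_A*n_B/(n_A+n_B) + 1 = 2*5*5/10 + 1 = 6.0000.
        Var[R] = 2*n_A*n_B*(2*n_A*n_B - n_A - n_B) / ((n_A+n_B)^2 * (n_A+n_B-1)) = 2000/900 = 2.2222.
        SD[R] = 1.4907.
Step 4: Continuity-corrected z = (R - 0.5 - E[R]) / SD[R] = (7 - 0.5 - 6.0000) / 1.4907 = 0.3354.
Step 5: Two-sided p-value via normal approximation = 2*(1 - Phi(|z|)) = 0.737316.
Step 6: alpha = 0.1. fail to reject H0.

R = 7, z = 0.3354, p = 0.737316, fail to reject H0.


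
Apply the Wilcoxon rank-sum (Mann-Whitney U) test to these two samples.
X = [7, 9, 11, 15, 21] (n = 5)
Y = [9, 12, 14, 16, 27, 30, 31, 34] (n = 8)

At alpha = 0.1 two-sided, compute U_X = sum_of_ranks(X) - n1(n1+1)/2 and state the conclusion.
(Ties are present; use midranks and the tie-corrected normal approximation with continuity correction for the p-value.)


Step 1: Combine and sort all 13 observations; assign midranks.
sorted (value, group): (7,X), (9,X), (9,Y), (11,X), (12,Y), (14,Y), (15,X), (16,Y), (21,X), (27,Y), (30,Y), (31,Y), (34,Y)
ranks: 7->1, 9->2.5, 9->2.5, 11->4, 12->5, 14->6, 15->7, 16->8, 21->9, 27->10, 30->11, 31->12, 34->13
Step 2: Rank sum for X: R1 = 1 + 2.5 + 4 + 7 + 9 = 23.5.
Step 3: U_X = R1 - n1(n1+1)/2 = 23.5 - 5*6/2 = 23.5 - 15 = 8.5.
       U_Y = n1*n2 - U_X = 40 - 8.5 = 31.5.
Step 4: Ties are present, so use the tie-corrected normal approximation (with continuity correction) for the p-value.
Step 5: p-value = 0.106864; compare to alpha = 0.1. fail to reject H0.

U_X = 8.5, p = 0.106864, fail to reject H0 at alpha = 0.1.


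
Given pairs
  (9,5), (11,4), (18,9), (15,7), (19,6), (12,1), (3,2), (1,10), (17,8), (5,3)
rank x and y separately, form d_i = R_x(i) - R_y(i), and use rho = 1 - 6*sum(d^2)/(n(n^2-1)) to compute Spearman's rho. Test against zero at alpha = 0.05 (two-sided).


Step 1: Rank x and y separately (midranks; no ties here).
rank(x): 9->4, 11->5, 18->9, 15->7, 19->10, 12->6, 3->2, 1->1, 17->8, 5->3
rank(y): 5->5, 4->4, 9->9, 7->7, 6->6, 1->1, 2->2, 10->10, 8->8, 3->3
Step 2: d_i = R_x(i) - R_y(i); compute d_i^2.
  (4-5)^2=1, (5-4)^2=1, (9-9)^2=0, (7-7)^2=0, (10-6)^2=16, (6-1)^2=25, (2-2)^2=0, (1-10)^2=81, (8-8)^2=0, (3-3)^2=0
sum(d^2) = 124.
Step 3: rho = 1 - 6*124 / (10*(10^2 - 1)) = 1 - 744/990 = 0.248485.
Step 4: Under H0, t = rho * sqrt((n-2)/(1-rho^2)) = 0.7256 ~ t(8).
Step 5: Two-sided p-value from the t-distribution with 8 df = 0.488776.
Step 6: alpha = 0.05. fail to reject H0.

rho = 0.2485, p = 0.488776, fail to reject H0 at alpha = 0.05.


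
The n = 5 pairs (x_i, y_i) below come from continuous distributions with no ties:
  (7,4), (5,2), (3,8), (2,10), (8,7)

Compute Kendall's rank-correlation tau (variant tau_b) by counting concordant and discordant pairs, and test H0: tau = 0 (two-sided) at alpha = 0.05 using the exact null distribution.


Step 1: Enumerate the 10 unordered pairs (i,j) with i<j and classify each by sign(x_j-x_i) * sign(y_j-y_i).
  (1,2):dx=-2,dy=-2->C; (1,3):dx=-4,dy=+4->D; (1,4):dx=-5,dy=+6->D; (1,5):dx=+1,dy=+3->C
  (2,3):dx=-2,dy=+6->D; (2,4):dx=-3,dy=+8->D; (2,5):dx=+3,dy=+5->C; (3,4):dx=-1,dy=+2->D
  (3,5):dx=+5,dy=-1->D; (4,5):dx=+6,dy=-3->D
Step 2: C = 3, D = 7, total pairs = 10.
Step 3: tau = (C - D)/(n(n-1)/2) = (3 - 7)/10 = -0.400000.
Step 4: Exact two-sided p-value (enumerate n! = 120 permutations of y under H0): p = 0.483333.
Step 5: alpha = 0.05. fail to reject H0.

tau_b = -0.4000 (C=3, D=7), p = 0.483333, fail to reject H0.


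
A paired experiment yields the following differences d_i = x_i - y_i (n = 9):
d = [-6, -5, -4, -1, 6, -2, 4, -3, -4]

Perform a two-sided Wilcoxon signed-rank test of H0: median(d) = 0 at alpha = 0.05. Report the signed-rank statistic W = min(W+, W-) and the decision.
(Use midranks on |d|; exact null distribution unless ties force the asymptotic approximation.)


Step 1: Drop any zero differences (none here) and take |d_i|.
|d| = [6, 5, 4, 1, 6, 2, 4, 3, 4]
Step 2: Midrank |d_i| (ties get averaged ranks).
ranks: |6|->8.5, |5|->7, |4|->5, |1|->1, |6|->8.5, |2|->2, |4|->5, |3|->3, |4|->5
Step 3: Attach original signs; sum ranks with positive sign and with negative sign.
W+ = 8.5 + 5 = 13.5
W- = 8.5 + 7 + 5 + 1 + 2 + 3 + 5 = 31.5
(Check: W+ + W- = 45 should equal n(n+1)/2 = 45.)
Step 4: Test statistic W = min(W+, W-) = 13.5.
Step 5: Ties in |d|, so use the tie-corrected normal approximation.
        E[W] = n(n+1)/4 = 9*10/4 = 22.5.
        Tie groups: |d|=4 (t=3), |d|=6 (t=2); sum(t^3 - t) = 30.
        Var[W] = n(n+1)(2n+1)/24 - sum(t^3-t)/48 = 1710/24 - 30/48 = 70.625.
        z = (W - E[W]) / sqrt(Var[W]) = (13.5 - 22.5) / 8.4039 = -1.0709.
        Two-sided p = 2*Phi(z) = 0.284198.
Step 6: alpha = 0.05. fail to reject H0.

W+ = 13.5, W- = 31.5, W = min = 13.5, p = 0.284198, fail to reject H0.


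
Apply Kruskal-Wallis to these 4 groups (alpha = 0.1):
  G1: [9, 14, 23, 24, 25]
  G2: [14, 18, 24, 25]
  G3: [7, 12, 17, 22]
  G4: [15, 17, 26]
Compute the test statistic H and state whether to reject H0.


Step 1: Combine all N = 16 observations and assign midranks.
sorted (value, group, rank): (7,G3,1), (9,G1,2), (12,G3,3), (14,G1,4.5), (14,G2,4.5), (15,G4,6), (17,G3,7.5), (17,G4,7.5), (18,G2,9), (22,G3,10), (23,G1,11), (24,G1,12.5), (24,G2,12.5), (25,G1,14.5), (25,G2,14.5), (26,G4,16)
Step 2: Sum ranks within each group.
R_1 = 44.5 (n_1 = 5)
R_2 = 40.5 (n_2 = 4)
R_3 = 21.5 (n_3 = 4)
R_4 = 29.5 (n_4 = 3)
Step 3: H = 12/(N(N+1)) * sum(R_i^2/n_i) - 3(N+1)
     = 12/(16*17) * (44.5^2/5 + 40.5^2/4 + 21.5^2/4 + 29.5^2/3) - 3*17
     = 0.044118 * 1211.76 - 51
     = 2.459926.
Step 4: Ties present; correction factor C = 1 - 24/(16^3 - 16) = 0.994118. Corrected H = 2.459926 / 0.994118 = 2.474482.
Step 5: Under H0, H ~ chi^2(3); p-value = 0.479920.
Step 6: alpha = 0.1. fail to reject H0.

H = 2.4745, df = 3, p = 0.479920, fail to reject H0.


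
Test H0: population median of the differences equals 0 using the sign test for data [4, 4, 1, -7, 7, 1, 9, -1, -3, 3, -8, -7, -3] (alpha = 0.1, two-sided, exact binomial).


Step 1: Discard zero differences. Original n = 13; n_eff = number of nonzero differences = 13.
Nonzero differences (with sign): +4, +4, +1, -7, +7, +1, +9, -1, -3, +3, -8, -7, -3
Step 2: Count signs: positive = 7, negative = 6.
Step 3: Under H0: P(positive) = 0.5, so the number of positives S ~ Bin(13, 0.5).
Step 4: Two-sided exact p-value = sum of Bin(13,0.5) probabilities at or below the observed probability = 1.000000.
Step 5: alpha = 0.1. fail to reject H0.

n_eff = 13, pos = 7, neg = 6, p = 1.000000, fail to reject H0.


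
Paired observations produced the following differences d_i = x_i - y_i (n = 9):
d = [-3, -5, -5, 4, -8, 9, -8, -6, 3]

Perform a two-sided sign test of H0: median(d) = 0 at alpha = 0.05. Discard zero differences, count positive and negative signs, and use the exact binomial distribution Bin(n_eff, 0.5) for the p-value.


Step 1: Discard zero differences. Original n = 9; n_eff = number of nonzero differences = 9.
Nonzero differences (with sign): -3, -5, -5, +4, -8, +9, -8, -6, +3
Step 2: Count signs: positive = 3, negative = 6.
Step 3: Under H0: P(positive) = 0.5, so the number of positives S ~ Bin(9, 0.5).
Step 4: Two-sided exact p-value = sum of Bin(9,0.5) probabilities at or below the observed probability = 0.507812.
Step 5: alpha = 0.05. fail to reject H0.

n_eff = 9, pos = 3, neg = 6, p = 0.507812, fail to reject H0.


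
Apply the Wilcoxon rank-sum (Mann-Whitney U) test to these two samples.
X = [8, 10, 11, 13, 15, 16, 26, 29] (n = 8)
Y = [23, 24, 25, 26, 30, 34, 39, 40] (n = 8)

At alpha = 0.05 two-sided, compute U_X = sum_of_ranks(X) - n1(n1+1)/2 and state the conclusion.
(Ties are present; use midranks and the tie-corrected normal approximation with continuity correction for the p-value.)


Step 1: Combine and sort all 16 observations; assign midranks.
sorted (value, group): (8,X), (10,X), (11,X), (13,X), (15,X), (16,X), (23,Y), (24,Y), (25,Y), (26,X), (26,Y), (29,X), (30,Y), (34,Y), (39,Y), (40,Y)
ranks: 8->1, 10->2, 11->3, 13->4, 15->5, 16->6, 23->7, 24->8, 25->9, 26->10.5, 26->10.5, 29->12, 30->13, 34->14, 39->15, 40->16
Step 2: Rank sum for X: R1 = 1 + 2 + 3 + 4 + 5 + 6 + 10.5 + 12 = 43.5.
Step 3: U_X = R1 - n1(n1+1)/2 = 43.5 - 8*9/2 = 43.5 - 36 = 7.5.
       U_Y = n1*n2 - U_X = 64 - 7.5 = 56.5.
Step 4: Ties are present, so use the tie-corrected normal approximation (with continuity correction) for the p-value.
Step 5: p-value = 0.011657; compare to alpha = 0.05. reject H0.

U_X = 7.5, p = 0.011657, reject H0 at alpha = 0.05.


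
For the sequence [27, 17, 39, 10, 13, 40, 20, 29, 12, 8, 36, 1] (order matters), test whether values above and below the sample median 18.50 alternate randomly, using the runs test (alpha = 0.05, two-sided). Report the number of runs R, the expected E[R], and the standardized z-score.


Step 1: Compute median = 18.50; label A = above, B = below.
Labels in order: ABABBAAABBAB  (n_A = 6, n_B = 6)
Step 2: Count runs R = 8.
Step 3: Under H0 (random ordering), E[R] = 2*n_A*n_B/(n_A+n_B) + 1 = 2*6*6/12 + 1 = 7.0000.
        Var[R] = 2*n_A*n_B*(2*n_A*n_B - n_A - n_B) / ((n_A+n_B)^2 * (n_A+n_B-1)) = 4320/1584 = 2.7273.
        SD[R] = 1.6514.
Step 4: Continuity-corrected z = (R - 0.5 - E[R]) / SD[R] = (8 - 0.5 - 7.0000) / 1.6514 = 0.3028.
Step 5: Two-sided p-value via normal approximation = 2*(1 - Phi(|z|)) = 0.762069.
Step 6: alpha = 0.05. fail to reject H0.

R = 8, z = 0.3028, p = 0.762069, fail to reject H0.


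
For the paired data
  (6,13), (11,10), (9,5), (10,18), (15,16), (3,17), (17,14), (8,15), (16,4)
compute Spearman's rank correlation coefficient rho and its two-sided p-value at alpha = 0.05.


Step 1: Rank x and y separately (midranks; no ties here).
rank(x): 6->2, 11->6, 9->4, 10->5, 15->7, 3->1, 17->9, 8->3, 16->8
rank(y): 13->4, 10->3, 5->2, 18->9, 16->7, 17->8, 14->5, 15->6, 4->1
Step 2: d_i = R_x(i) - R_y(i); compute d_i^2.
  (2-4)^2=4, (6-3)^2=9, (4-2)^2=4, (5-9)^2=16, (7-7)^2=0, (1-8)^2=49, (9-5)^2=16, (3-6)^2=9, (8-1)^2=49
sum(d^2) = 156.
Step 3: rho = 1 - 6*156 / (9*(9^2 - 1)) = 1 - 936/720 = -0.300000.
Step 4: Under H0, t = rho * sqrt((n-2)/(1-rho^2)) = -0.8321 ~ t(7).
Step 5: Two-sided p-value from the t-distribution with 7 df = 0.432845.
Step 6: alpha = 0.05. fail to reject H0.

rho = -0.3000, p = 0.432845, fail to reject H0 at alpha = 0.05.


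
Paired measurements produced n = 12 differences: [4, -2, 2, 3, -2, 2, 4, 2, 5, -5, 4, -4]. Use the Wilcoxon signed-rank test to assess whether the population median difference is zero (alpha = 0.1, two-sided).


Step 1: Drop any zero differences (none here) and take |d_i|.
|d| = [4, 2, 2, 3, 2, 2, 4, 2, 5, 5, 4, 4]
Step 2: Midrank |d_i| (ties get averaged ranks).
ranks: |4|->8.5, |2|->3, |2|->3, |3|->6, |2|->3, |2|->3, |4|->8.5, |2|->3, |5|->11.5, |5|->11.5, |4|->8.5, |4|->8.5
Step 3: Attach original signs; sum ranks with positive sign and with negative sign.
W+ = 8.5 + 3 + 6 + 3 + 8.5 + 3 + 11.5 + 8.5 = 52
W- = 3 + 3 + 11.5 + 8.5 = 26
(Check: W+ + W- = 78 should equal n(n+1)/2 = 78.)
Step 4: Test statistic W = min(W+, W-) = 26.
Step 5: Ties in |d|, so use the tie-corrected normal approximation.
        E[W] = n(n+1)/4 = 12*13/4 = 39.
        Tie groups: |d|=2 (t=5), |d|=4 (t=4), |d|=5 (t=2); sum(t^3 - t) = 186.
        Var[W] = n(n+1)(2n+1)/24 - sum(t^3-t)/48 = 3900/24 - 186/48 = 158.625.
        z = (W - E[W]) / sqrt(Var[W]) = (26 - 39) / 12.5946 = -1.0322.
        Two-sided p = 2*Phi(z) = 0.301985.
Step 6: alpha = 0.1. fail to reject H0.

W+ = 52, W- = 26, W = min = 26, p = 0.301985, fail to reject H0.


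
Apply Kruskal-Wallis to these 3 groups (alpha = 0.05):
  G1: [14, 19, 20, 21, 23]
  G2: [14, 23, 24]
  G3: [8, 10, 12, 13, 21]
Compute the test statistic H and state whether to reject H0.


Step 1: Combine all N = 13 observations and assign midranks.
sorted (value, group, rank): (8,G3,1), (10,G3,2), (12,G3,3), (13,G3,4), (14,G1,5.5), (14,G2,5.5), (19,G1,7), (20,G1,8), (21,G1,9.5), (21,G3,9.5), (23,G1,11.5), (23,G2,11.5), (24,G2,13)
Step 2: Sum ranks within each group.
R_1 = 41.5 (n_1 = 5)
R_2 = 30 (n_2 = 3)
R_3 = 19.5 (n_3 = 5)
Step 3: H = 12/(N(N+1)) * sum(R_i^2/n_i) - 3(N+1)
     = 12/(13*14) * (41.5^2/5 + 30^2/3 + 19.5^2/5) - 3*14
     = 0.065934 * 720.5 - 42
     = 5.505495.
Step 4: Ties present; correction factor C = 1 - 18/(13^3 - 13) = 0.991758. Corrected H = 5.505495 / 0.991758 = 5.551247.
Step 5: Under H0, H ~ chi^2(2); p-value = 0.062311.
Step 6: alpha = 0.05. fail to reject H0.

H = 5.5512, df = 2, p = 0.062311, fail to reject H0.


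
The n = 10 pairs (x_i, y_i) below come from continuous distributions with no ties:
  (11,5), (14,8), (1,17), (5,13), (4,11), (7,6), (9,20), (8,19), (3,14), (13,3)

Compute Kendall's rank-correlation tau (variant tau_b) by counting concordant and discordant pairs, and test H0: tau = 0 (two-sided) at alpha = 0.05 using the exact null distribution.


Step 1: Enumerate the 45 unordered pairs (i,j) with i<j and classify each by sign(x_j-x_i) * sign(y_j-y_i).
  (1,2):dx=+3,dy=+3->C; (1,3):dx=-10,dy=+12->D; (1,4):dx=-6,dy=+8->D; (1,5):dx=-7,dy=+6->D
  (1,6):dx=-4,dy=+1->D; (1,7):dx=-2,dy=+15->D; (1,8):dx=-3,dy=+14->D; (1,9):dx=-8,dy=+9->D
  (1,10):dx=+2,dy=-2->D; (2,3):dx=-13,dy=+9->D; (2,4):dx=-9,dy=+5->D; (2,5):dx=-10,dy=+3->D
  (2,6):dx=-7,dy=-2->C; (2,7):dx=-5,dy=+12->D; (2,8):dx=-6,dy=+11->D; (2,9):dx=-11,dy=+6->D
  (2,10):dx=-1,dy=-5->C; (3,4):dx=+4,dy=-4->D; (3,5):dx=+3,dy=-6->D; (3,6):dx=+6,dy=-11->D
  (3,7):dx=+8,dy=+3->C; (3,8):dx=+7,dy=+2->C; (3,9):dx=+2,dy=-3->D; (3,10):dx=+12,dy=-14->D
  (4,5):dx=-1,dy=-2->C; (4,6):dx=+2,dy=-7->D; (4,7):dx=+4,dy=+7->C; (4,8):dx=+3,dy=+6->C
  (4,9):dx=-2,dy=+1->D; (4,10):dx=+8,dy=-10->D; (5,6):dx=+3,dy=-5->D; (5,7):dx=+5,dy=+9->C
  (5,8):dx=+4,dy=+8->C; (5,9):dx=-1,dy=+3->D; (5,10):dx=+9,dy=-8->D; (6,7):dx=+2,dy=+14->C
  (6,8):dx=+1,dy=+13->C; (6,9):dx=-4,dy=+8->D; (6,10):dx=+6,dy=-3->D; (7,8):dx=-1,dy=-1->C
  (7,9):dx=-6,dy=-6->C; (7,10):dx=+4,dy=-17->D; (8,9):dx=-5,dy=-5->C; (8,10):dx=+5,dy=-16->D
  (9,10):dx=+10,dy=-11->D
Step 2: C = 15, D = 30, total pairs = 45.
Step 3: tau = (C - D)/(n(n-1)/2) = (15 - 30)/45 = -0.333333.
Step 4: Exact two-sided p-value (enumerate n! = 3628800 permutations of y under H0): p = 0.216373.
Step 5: alpha = 0.05. fail to reject H0.

tau_b = -0.3333 (C=15, D=30), p = 0.216373, fail to reject H0.


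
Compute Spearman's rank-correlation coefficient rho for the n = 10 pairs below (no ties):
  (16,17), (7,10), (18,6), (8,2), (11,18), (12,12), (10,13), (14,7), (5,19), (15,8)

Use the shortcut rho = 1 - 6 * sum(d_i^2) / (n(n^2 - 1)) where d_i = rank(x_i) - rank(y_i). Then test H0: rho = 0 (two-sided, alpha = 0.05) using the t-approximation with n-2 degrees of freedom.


Step 1: Rank x and y separately (midranks; no ties here).
rank(x): 16->9, 7->2, 18->10, 8->3, 11->5, 12->6, 10->4, 14->7, 5->1, 15->8
rank(y): 17->8, 10->5, 6->2, 2->1, 18->9, 12->6, 13->7, 7->3, 19->10, 8->4
Step 2: d_i = R_x(i) - R_y(i); compute d_i^2.
  (9-8)^2=1, (2-5)^2=9, (10-2)^2=64, (3-1)^2=4, (5-9)^2=16, (6-6)^2=0, (4-7)^2=9, (7-3)^2=16, (1-10)^2=81, (8-4)^2=16
sum(d^2) = 216.
Step 3: rho = 1 - 6*216 / (10*(10^2 - 1)) = 1 - 1296/990 = -0.309091.
Step 4: Under H0, t = rho * sqrt((n-2)/(1-rho^2)) = -0.9193 ~ t(8).
Step 5: Two-sided p-value from the t-distribution with 8 df = 0.384841.
Step 6: alpha = 0.05. fail to reject H0.

rho = -0.3091, p = 0.384841, fail to reject H0 at alpha = 0.05.


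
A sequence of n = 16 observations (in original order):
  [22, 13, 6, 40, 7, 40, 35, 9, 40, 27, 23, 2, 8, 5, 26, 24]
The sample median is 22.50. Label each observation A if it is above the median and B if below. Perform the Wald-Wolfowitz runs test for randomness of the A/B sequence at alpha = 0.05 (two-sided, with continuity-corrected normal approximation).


Step 1: Compute median = 22.50; label A = above, B = below.
Labels in order: BBBABAABAAABBBAA  (n_A = 8, n_B = 8)
Step 2: Count runs R = 8.
Step 3: Under H0 (random ordering), E[R] = 2*n_A*n_B/(n_A+n_B) + 1 = 2*8*8/16 + 1 = 9.0000.
        Var[R] = 2*n_A*n_B*(2*n_A*n_B - n_A - n_B) / ((n_A+n_B)^2 * (n_A+n_B-1)) = 14336/3840 = 3.7333.
        SD[R] = 1.9322.
Step 4: Continuity-corrected z = (R + 0.5 - E[R]) / SD[R] = (8 + 0.5 - 9.0000) / 1.9322 = -0.2588.
Step 5: Two-sided p-value via normal approximation = 2*(1 - Phi(|z|)) = 0.795809.
Step 6: alpha = 0.05. fail to reject H0.

R = 8, z = -0.2588, p = 0.795809, fail to reject H0.


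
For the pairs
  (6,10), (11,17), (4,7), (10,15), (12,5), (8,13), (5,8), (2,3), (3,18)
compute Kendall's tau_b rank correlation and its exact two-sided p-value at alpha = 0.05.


Step 1: Enumerate the 36 unordered pairs (i,j) with i<j and classify each by sign(x_j-x_i) * sign(y_j-y_i).
  (1,2):dx=+5,dy=+7->C; (1,3):dx=-2,dy=-3->C; (1,4):dx=+4,dy=+5->C; (1,5):dx=+6,dy=-5->D
  (1,6):dx=+2,dy=+3->C; (1,7):dx=-1,dy=-2->C; (1,8):dx=-4,dy=-7->C; (1,9):dx=-3,dy=+8->D
  (2,3):dx=-7,dy=-10->C; (2,4):dx=-1,dy=-2->C; (2,5):dx=+1,dy=-12->D; (2,6):dx=-3,dy=-4->C
  (2,7):dx=-6,dy=-9->C; (2,8):dx=-9,dy=-14->C; (2,9):dx=-8,dy=+1->D; (3,4):dx=+6,dy=+8->C
  (3,5):dx=+8,dy=-2->D; (3,6):dx=+4,dy=+6->C; (3,7):dx=+1,dy=+1->C; (3,8):dx=-2,dy=-4->C
  (3,9):dx=-1,dy=+11->D; (4,5):dx=+2,dy=-10->D; (4,6):dx=-2,dy=-2->C; (4,7):dx=-5,dy=-7->C
  (4,8):dx=-8,dy=-12->C; (4,9):dx=-7,dy=+3->D; (5,6):dx=-4,dy=+8->D; (5,7):dx=-7,dy=+3->D
  (5,8):dx=-10,dy=-2->C; (5,9):dx=-9,dy=+13->D; (6,7):dx=-3,dy=-5->C; (6,8):dx=-6,dy=-10->C
  (6,9):dx=-5,dy=+5->D; (7,8):dx=-3,dy=-5->C; (7,9):dx=-2,dy=+10->D; (8,9):dx=+1,dy=+15->C
Step 2: C = 23, D = 13, total pairs = 36.
Step 3: tau = (C - D)/(n(n-1)/2) = (23 - 13)/36 = 0.277778.
Step 4: Exact two-sided p-value (enumerate n! = 362880 permutations of y under H0): p = 0.358488.
Step 5: alpha = 0.05. fail to reject H0.

tau_b = 0.2778 (C=23, D=13), p = 0.358488, fail to reject H0.


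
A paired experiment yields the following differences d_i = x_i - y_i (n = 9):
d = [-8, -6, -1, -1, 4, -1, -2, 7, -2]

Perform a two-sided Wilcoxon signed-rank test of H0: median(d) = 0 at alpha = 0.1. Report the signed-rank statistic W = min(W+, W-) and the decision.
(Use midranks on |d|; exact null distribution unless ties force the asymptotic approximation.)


Step 1: Drop any zero differences (none here) and take |d_i|.
|d| = [8, 6, 1, 1, 4, 1, 2, 7, 2]
Step 2: Midrank |d_i| (ties get averaged ranks).
ranks: |8|->9, |6|->7, |1|->2, |1|->2, |4|->6, |1|->2, |2|->4.5, |7|->8, |2|->4.5
Step 3: Attach original signs; sum ranks with positive sign and with negative sign.
W+ = 6 + 8 = 14
W- = 9 + 7 + 2 + 2 + 2 + 4.5 + 4.5 = 31
(Check: W+ + W- = 45 should equal n(n+1)/2 = 45.)
Step 4: Test statistic W = min(W+, W-) = 14.
Step 5: Ties in |d|, so use the tie-corrected normal approximation.
        E[W] = n(n+1)/4 = 9*10/4 = 22.5.
        Tie groups: |d|=1 (t=3), |d|=2 (t=2); sum(t^3 - t) = 30.
        Var[W] = n(n+1)(2n+1)/24 - sum(t^3-t)/48 = 1710/24 - 30/48 = 70.625.
        z = (W - E[W]) / sqrt(Var[W]) = (14 - 22.5) / 8.4039 = -1.0114.
        Two-sided p = 2*Phi(z) = 0.311806.
Step 6: alpha = 0.1. fail to reject H0.

W+ = 14, W- = 31, W = min = 14, p = 0.311806, fail to reject H0.


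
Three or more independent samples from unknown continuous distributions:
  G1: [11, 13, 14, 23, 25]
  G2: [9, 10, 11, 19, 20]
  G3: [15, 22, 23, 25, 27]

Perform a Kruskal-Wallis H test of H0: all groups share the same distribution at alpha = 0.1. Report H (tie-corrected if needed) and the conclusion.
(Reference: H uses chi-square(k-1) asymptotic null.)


Step 1: Combine all N = 15 observations and assign midranks.
sorted (value, group, rank): (9,G2,1), (10,G2,2), (11,G1,3.5), (11,G2,3.5), (13,G1,5), (14,G1,6), (15,G3,7), (19,G2,8), (20,G2,9), (22,G3,10), (23,G1,11.5), (23,G3,11.5), (25,G1,13.5), (25,G3,13.5), (27,G3,15)
Step 2: Sum ranks within each group.
R_1 = 39.5 (n_1 = 5)
R_2 = 23.5 (n_2 = 5)
R_3 = 57 (n_3 = 5)
Step 3: H = 12/(N(N+1)) * sum(R_i^2/n_i) - 3(N+1)
     = 12/(15*16) * (39.5^2/5 + 23.5^2/5 + 57^2/5) - 3*16
     = 0.050000 * 1072.3 - 48
     = 5.615000.
Step 4: Ties present; correction factor C = 1 - 18/(15^3 - 15) = 0.994643. Corrected H = 5.615000 / 0.994643 = 5.645242.
Step 5: Under H0, H ~ chi^2(2); p-value = 0.059450.
Step 6: alpha = 0.1. reject H0.

H = 5.6452, df = 2, p = 0.059450, reject H0.


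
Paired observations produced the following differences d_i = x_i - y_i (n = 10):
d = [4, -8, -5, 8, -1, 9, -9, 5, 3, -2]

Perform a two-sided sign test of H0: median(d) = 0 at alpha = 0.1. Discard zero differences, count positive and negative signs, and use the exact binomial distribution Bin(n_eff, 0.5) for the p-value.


Step 1: Discard zero differences. Original n = 10; n_eff = number of nonzero differences = 10.
Nonzero differences (with sign): +4, -8, -5, +8, -1, +9, -9, +5, +3, -2
Step 2: Count signs: positive = 5, negative = 5.
Step 3: Under H0: P(positive) = 0.5, so the number of positives S ~ Bin(10, 0.5).
Step 4: Two-sided exact p-value = sum of Bin(10,0.5) probabilities at or below the observed probability = 1.000000.
Step 5: alpha = 0.1. fail to reject H0.

n_eff = 10, pos = 5, neg = 5, p = 1.000000, fail to reject H0.


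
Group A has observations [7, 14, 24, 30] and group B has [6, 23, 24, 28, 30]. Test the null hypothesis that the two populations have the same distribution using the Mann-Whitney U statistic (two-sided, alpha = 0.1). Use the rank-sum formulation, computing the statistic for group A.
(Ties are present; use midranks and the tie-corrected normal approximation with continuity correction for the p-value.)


Step 1: Combine and sort all 9 observations; assign midranks.
sorted (value, group): (6,Y), (7,X), (14,X), (23,Y), (24,X), (24,Y), (28,Y), (30,X), (30,Y)
ranks: 6->1, 7->2, 14->3, 23->4, 24->5.5, 24->5.5, 28->7, 30->8.5, 30->8.5
Step 2: Rank sum for X: R1 = 2 + 3 + 5.5 + 8.5 = 19.
Step 3: U_X = R1 - n1(n1+1)/2 = 19 - 4*5/2 = 19 - 10 = 9.
       U_Y = n1*n2 - U_X = 20 - 9 = 11.
Step 4: Ties are present, so use the tie-corrected normal approximation (with continuity correction) for the p-value.
Step 5: p-value = 0.901705; compare to alpha = 0.1. fail to reject H0.

U_X = 9, p = 0.901705, fail to reject H0 at alpha = 0.1.


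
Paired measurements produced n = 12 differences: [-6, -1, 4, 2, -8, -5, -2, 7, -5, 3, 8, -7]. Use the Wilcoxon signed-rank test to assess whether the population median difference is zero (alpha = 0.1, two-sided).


Step 1: Drop any zero differences (none here) and take |d_i|.
|d| = [6, 1, 4, 2, 8, 5, 2, 7, 5, 3, 8, 7]
Step 2: Midrank |d_i| (ties get averaged ranks).
ranks: |6|->8, |1|->1, |4|->5, |2|->2.5, |8|->11.5, |5|->6.5, |2|->2.5, |7|->9.5, |5|->6.5, |3|->4, |8|->11.5, |7|->9.5
Step 3: Attach original signs; sum ranks with positive sign and with negative sign.
W+ = 5 + 2.5 + 9.5 + 4 + 11.5 = 32.5
W- = 8 + 1 + 11.5 + 6.5 + 2.5 + 6.5 + 9.5 = 45.5
(Check: W+ + W- = 78 should equal n(n+1)/2 = 78.)
Step 4: Test statistic W = min(W+, W-) = 32.5.
Step 5: Ties in |d|, so use the tie-corrected normal approximation.
        E[W] = n(n+1)/4 = 12*13/4 = 39.
        Tie groups: |d|=2 (t=2), |d|=5 (t=2), |d|=7 (t=2), |d|=8 (t=2); sum(t^3 - t) = 24.
        Var[W] = n(n+1)(2n+1)/24 - sum(t^3-t)/48 = 3900/24 - 24/48 = 162.
        z = (W - E[W]) / sqrt(Var[W]) = (32.5 - 39) / 12.7279 = -0.5107.
        Two-sided p = 2*Phi(z) = 0.609569.
Step 6: alpha = 0.1. fail to reject H0.

W+ = 32.5, W- = 45.5, W = min = 32.5, p = 0.609569, fail to reject H0.


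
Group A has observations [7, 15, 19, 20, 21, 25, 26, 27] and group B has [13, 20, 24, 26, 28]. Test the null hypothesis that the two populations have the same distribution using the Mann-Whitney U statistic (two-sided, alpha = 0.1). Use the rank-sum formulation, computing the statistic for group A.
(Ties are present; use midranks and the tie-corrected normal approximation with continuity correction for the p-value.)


Step 1: Combine and sort all 13 observations; assign midranks.
sorted (value, group): (7,X), (13,Y), (15,X), (19,X), (20,X), (20,Y), (21,X), (24,Y), (25,X), (26,X), (26,Y), (27,X), (28,Y)
ranks: 7->1, 13->2, 15->3, 19->4, 20->5.5, 20->5.5, 21->7, 24->8, 25->9, 26->10.5, 26->10.5, 27->12, 28->13
Step 2: Rank sum for X: R1 = 1 + 3 + 4 + 5.5 + 7 + 9 + 10.5 + 12 = 52.
Step 3: U_X = R1 - n1(n1+1)/2 = 52 - 8*9/2 = 52 - 36 = 16.
       U_Y = n1*n2 - U_X = 40 - 16 = 24.
Step 4: Ties are present, so use the tie-corrected normal approximation (with continuity correction) for the p-value.
Step 5: p-value = 0.607419; compare to alpha = 0.1. fail to reject H0.

U_X = 16, p = 0.607419, fail to reject H0 at alpha = 0.1.


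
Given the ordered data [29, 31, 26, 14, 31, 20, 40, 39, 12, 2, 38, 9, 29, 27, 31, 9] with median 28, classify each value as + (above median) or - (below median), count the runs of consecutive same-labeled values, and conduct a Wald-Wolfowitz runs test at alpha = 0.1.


Step 1: Compute median = 28; label A = above, B = below.
Labels in order: AABBABAABBABABAB  (n_A = 8, n_B = 8)
Step 2: Count runs R = 12.
Step 3: Under H0 (random ordering), E[R] = 2*n_A*n_B/(n_A+n_B) + 1 = 2*8*8/16 + 1 = 9.0000.
        Var[R] = 2*n_A*n_B*(2*n_A*n_B - n_A - n_B) / ((n_A+n_B)^2 * (n_A+n_B-1)) = 14336/3840 = 3.7333.
        SD[R] = 1.9322.
Step 4: Continuity-corrected z = (R - 0.5 - E[R]) / SD[R] = (12 - 0.5 - 9.0000) / 1.9322 = 1.2939.
Step 5: Two-sided p-value via normal approximation = 2*(1 - Phi(|z|)) = 0.195709.
Step 6: alpha = 0.1. fail to reject H0.

R = 12, z = 1.2939, p = 0.195709, fail to reject H0.


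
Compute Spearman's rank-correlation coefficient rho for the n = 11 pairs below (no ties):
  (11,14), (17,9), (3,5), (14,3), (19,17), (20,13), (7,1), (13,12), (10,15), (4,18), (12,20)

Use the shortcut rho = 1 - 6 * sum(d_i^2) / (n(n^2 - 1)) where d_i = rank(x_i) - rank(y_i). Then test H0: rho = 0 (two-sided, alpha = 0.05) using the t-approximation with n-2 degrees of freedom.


Step 1: Rank x and y separately (midranks; no ties here).
rank(x): 11->5, 17->9, 3->1, 14->8, 19->10, 20->11, 7->3, 13->7, 10->4, 4->2, 12->6
rank(y): 14->7, 9->4, 5->3, 3->2, 17->9, 13->6, 1->1, 12->5, 15->8, 18->10, 20->11
Step 2: d_i = R_x(i) - R_y(i); compute d_i^2.
  (5-7)^2=4, (9-4)^2=25, (1-3)^2=4, (8-2)^2=36, (10-9)^2=1, (11-6)^2=25, (3-1)^2=4, (7-5)^2=4, (4-8)^2=16, (2-10)^2=64, (6-11)^2=25
sum(d^2) = 208.
Step 3: rho = 1 - 6*208 / (11*(11^2 - 1)) = 1 - 1248/1320 = 0.054545.
Step 4: Under H0, t = rho * sqrt((n-2)/(1-rho^2)) = 0.1639 ~ t(9).
Step 5: Two-sided p-value from the t-distribution with 9 df = 0.873447.
Step 6: alpha = 0.05. fail to reject H0.

rho = 0.0545, p = 0.873447, fail to reject H0 at alpha = 0.05.


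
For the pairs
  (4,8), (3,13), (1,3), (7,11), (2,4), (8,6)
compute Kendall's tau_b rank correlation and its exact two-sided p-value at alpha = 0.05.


Step 1: Enumerate the 15 unordered pairs (i,j) with i<j and classify each by sign(x_j-x_i) * sign(y_j-y_i).
  (1,2):dx=-1,dy=+5->D; (1,3):dx=-3,dy=-5->C; (1,4):dx=+3,dy=+3->C; (1,5):dx=-2,dy=-4->C
  (1,6):dx=+4,dy=-2->D; (2,3):dx=-2,dy=-10->C; (2,4):dx=+4,dy=-2->D; (2,5):dx=-1,dy=-9->C
  (2,6):dx=+5,dy=-7->D; (3,4):dx=+6,dy=+8->C; (3,5):dx=+1,dy=+1->C; (3,6):dx=+7,dy=+3->C
  (4,5):dx=-5,dy=-7->C; (4,6):dx=+1,dy=-5->D; (5,6):dx=+6,dy=+2->C
Step 2: C = 10, D = 5, total pairs = 15.
Step 3: tau = (C - D)/(n(n-1)/2) = (10 - 5)/15 = 0.333333.
Step 4: Exact two-sided p-value (enumerate n! = 720 permutations of y under H0): p = 0.469444.
Step 5: alpha = 0.05. fail to reject H0.

tau_b = 0.3333 (C=10, D=5), p = 0.469444, fail to reject H0.


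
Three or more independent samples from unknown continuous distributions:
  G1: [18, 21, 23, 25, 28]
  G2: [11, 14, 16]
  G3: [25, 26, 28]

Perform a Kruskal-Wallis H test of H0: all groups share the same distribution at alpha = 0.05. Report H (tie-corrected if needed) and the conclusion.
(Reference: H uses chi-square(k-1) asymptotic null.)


Step 1: Combine all N = 11 observations and assign midranks.
sorted (value, group, rank): (11,G2,1), (14,G2,2), (16,G2,3), (18,G1,4), (21,G1,5), (23,G1,6), (25,G1,7.5), (25,G3,7.5), (26,G3,9), (28,G1,10.5), (28,G3,10.5)
Step 2: Sum ranks within each group.
R_1 = 33 (n_1 = 5)
R_2 = 6 (n_2 = 3)
R_3 = 27 (n_3 = 3)
Step 3: H = 12/(N(N+1)) * sum(R_i^2/n_i) - 3(N+1)
     = 12/(11*12) * (33^2/5 + 6^2/3 + 27^2/3) - 3*12
     = 0.090909 * 472.8 - 36
     = 6.981818.
Step 4: Ties present; correction factor C = 1 - 12/(11^3 - 11) = 0.990909. Corrected H = 6.981818 / 0.990909 = 7.045872.
Step 5: Under H0, H ~ chi^2(2); p-value = 0.029513.
Step 6: alpha = 0.05. reject H0.

H = 7.0459, df = 2, p = 0.029513, reject H0.


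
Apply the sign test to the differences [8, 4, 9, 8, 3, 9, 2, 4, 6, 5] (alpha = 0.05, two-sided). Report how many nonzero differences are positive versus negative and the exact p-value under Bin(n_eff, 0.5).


Step 1: Discard zero differences. Original n = 10; n_eff = number of nonzero differences = 10.
Nonzero differences (with sign): +8, +4, +9, +8, +3, +9, +2, +4, +6, +5
Step 2: Count signs: positive = 10, negative = 0.
Step 3: Under H0: P(positive) = 0.5, so the number of positives S ~ Bin(10, 0.5).
Step 4: Two-sided exact p-value = sum of Bin(10,0.5) probabilities at or below the observed probability = 0.001953.
Step 5: alpha = 0.05. reject H0.

n_eff = 10, pos = 10, neg = 0, p = 0.001953, reject H0.


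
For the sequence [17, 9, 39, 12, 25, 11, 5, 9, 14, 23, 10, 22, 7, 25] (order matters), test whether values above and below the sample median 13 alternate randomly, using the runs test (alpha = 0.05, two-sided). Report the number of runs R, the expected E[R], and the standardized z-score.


Step 1: Compute median = 13; label A = above, B = below.
Labels in order: ABABABBBAABABA  (n_A = 7, n_B = 7)
Step 2: Count runs R = 11.
Step 3: Under H0 (random ordering), E[R] = 2*n_A*n_B/(n_A+n_B) + 1 = 2*7*7/14 + 1 = 8.0000.
        Var[R] = 2*n_A*n_B*(2*n_A*n_B - n_A - n_B) / ((n_A+n_B)^2 * (n_A+n_B-1)) = 8232/2548 = 3.2308.
        SD[R] = 1.7974.
Step 4: Continuity-corrected z = (R - 0.5 - E[R]) / SD[R] = (11 - 0.5 - 8.0000) / 1.7974 = 1.3909.
Step 5: Two-sided p-value via normal approximation = 2*(1 - Phi(|z|)) = 0.164264.
Step 6: alpha = 0.05. fail to reject H0.

R = 11, z = 1.3909, p = 0.164264, fail to reject H0.


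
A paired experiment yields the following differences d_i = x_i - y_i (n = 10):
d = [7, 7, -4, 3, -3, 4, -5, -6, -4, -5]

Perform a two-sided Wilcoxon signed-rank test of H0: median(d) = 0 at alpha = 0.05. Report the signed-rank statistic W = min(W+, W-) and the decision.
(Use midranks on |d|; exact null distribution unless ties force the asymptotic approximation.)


Step 1: Drop any zero differences (none here) and take |d_i|.
|d| = [7, 7, 4, 3, 3, 4, 5, 6, 4, 5]
Step 2: Midrank |d_i| (ties get averaged ranks).
ranks: |7|->9.5, |7|->9.5, |4|->4, |3|->1.5, |3|->1.5, |4|->4, |5|->6.5, |6|->8, |4|->4, |5|->6.5
Step 3: Attach original signs; sum ranks with positive sign and with negative sign.
W+ = 9.5 + 9.5 + 1.5 + 4 = 24.5
W- = 4 + 1.5 + 6.5 + 8 + 4 + 6.5 = 30.5
(Check: W+ + W- = 55 should equal n(n+1)/2 = 55.)
Step 4: Test statistic W = min(W+, W-) = 24.5.
Step 5: Ties in |d|, so use the tie-corrected normal approximation.
        E[W] = n(n+1)/4 = 10*11/4 = 27.5.
        Tie groups: |d|=3 (t=2), |d|=4 (t=3), |d|=5 (t=2), |d|=7 (t=2); sum(t^3 - t) = 42.
        Var[W] = n(n+1)(2n+1)/24 - sum(t^3-t)/48 = 2310/24 - 42/48 = 95.375.
        z = (W - E[W]) / sqrt(Var[W]) = (24.5 - 27.5) / 9.7660 = -0.3072.
        Two-sided p = 2*Phi(z) = 0.758700.
Step 6: alpha = 0.05. fail to reject H0.

W+ = 24.5, W- = 30.5, W = min = 24.5, p = 0.758700, fail to reject H0.


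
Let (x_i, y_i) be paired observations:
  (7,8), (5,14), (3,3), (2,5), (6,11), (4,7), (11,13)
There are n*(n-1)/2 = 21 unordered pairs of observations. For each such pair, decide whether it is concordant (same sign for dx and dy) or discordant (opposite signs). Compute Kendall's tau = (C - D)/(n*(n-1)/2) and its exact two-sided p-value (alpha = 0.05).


Step 1: Enumerate the 21 unordered pairs (i,j) with i<j and classify each by sign(x_j-x_i) * sign(y_j-y_i).
  (1,2):dx=-2,dy=+6->D; (1,3):dx=-4,dy=-5->C; (1,4):dx=-5,dy=-3->C; (1,5):dx=-1,dy=+3->D
  (1,6):dx=-3,dy=-1->C; (1,7):dx=+4,dy=+5->C; (2,3):dx=-2,dy=-11->C; (2,4):dx=-3,dy=-9->C
  (2,5):dx=+1,dy=-3->D; (2,6):dx=-1,dy=-7->C; (2,7):dx=+6,dy=-1->D; (3,4):dx=-1,dy=+2->D
  (3,5):dx=+3,dy=+8->C; (3,6):dx=+1,dy=+4->C; (3,7):dx=+8,dy=+10->C; (4,5):dx=+4,dy=+6->C
  (4,6):dx=+2,dy=+2->C; (4,7):dx=+9,dy=+8->C; (5,6):dx=-2,dy=-4->C; (5,7):dx=+5,dy=+2->C
  (6,7):dx=+7,dy=+6->C
Step 2: C = 16, D = 5, total pairs = 21.
Step 3: tau = (C - D)/(n(n-1)/2) = (16 - 5)/21 = 0.523810.
Step 4: Exact two-sided p-value (enumerate n! = 5040 permutations of y under H0): p = 0.136111.
Step 5: alpha = 0.05. fail to reject H0.

tau_b = 0.5238 (C=16, D=5), p = 0.136111, fail to reject H0.


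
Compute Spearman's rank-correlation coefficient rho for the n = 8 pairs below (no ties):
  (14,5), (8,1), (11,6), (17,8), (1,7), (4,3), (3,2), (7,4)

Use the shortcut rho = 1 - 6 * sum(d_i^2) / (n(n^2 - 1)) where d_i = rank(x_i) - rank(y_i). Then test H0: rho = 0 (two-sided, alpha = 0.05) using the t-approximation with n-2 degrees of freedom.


Step 1: Rank x and y separately (midranks; no ties here).
rank(x): 14->7, 8->5, 11->6, 17->8, 1->1, 4->3, 3->2, 7->4
rank(y): 5->5, 1->1, 6->6, 8->8, 7->7, 3->3, 2->2, 4->4
Step 2: d_i = R_x(i) - R_y(i); compute d_i^2.
  (7-5)^2=4, (5-1)^2=16, (6-6)^2=0, (8-8)^2=0, (1-7)^2=36, (3-3)^2=0, (2-2)^2=0, (4-4)^2=0
sum(d^2) = 56.
Step 3: rho = 1 - 6*56 / (8*(8^2 - 1)) = 1 - 336/504 = 0.333333.
Step 4: Under H0, t = rho * sqrt((n-2)/(1-rho^2)) = 0.8660 ~ t(6).
Step 5: Two-sided p-value from the t-distribution with 6 df = 0.419753.
Step 6: alpha = 0.05. fail to reject H0.

rho = 0.3333, p = 0.419753, fail to reject H0 at alpha = 0.05.


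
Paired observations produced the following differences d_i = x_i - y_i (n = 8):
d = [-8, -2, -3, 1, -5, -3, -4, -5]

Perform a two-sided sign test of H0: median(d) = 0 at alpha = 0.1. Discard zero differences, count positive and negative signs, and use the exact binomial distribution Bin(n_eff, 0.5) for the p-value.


Step 1: Discard zero differences. Original n = 8; n_eff = number of nonzero differences = 8.
Nonzero differences (with sign): -8, -2, -3, +1, -5, -3, -4, -5
Step 2: Count signs: positive = 1, negative = 7.
Step 3: Under H0: P(positive) = 0.5, so the number of positives S ~ Bin(8, 0.5).
Step 4: Two-sided exact p-value = sum of Bin(8,0.5) probabilities at or below the observed probability = 0.070312.
Step 5: alpha = 0.1. reject H0.

n_eff = 8, pos = 1, neg = 7, p = 0.070312, reject H0.


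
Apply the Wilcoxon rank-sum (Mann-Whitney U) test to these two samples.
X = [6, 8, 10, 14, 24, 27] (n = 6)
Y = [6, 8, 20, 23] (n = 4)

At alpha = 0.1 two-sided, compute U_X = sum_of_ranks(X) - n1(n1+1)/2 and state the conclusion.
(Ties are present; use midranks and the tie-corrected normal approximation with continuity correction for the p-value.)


Step 1: Combine and sort all 10 observations; assign midranks.
sorted (value, group): (6,X), (6,Y), (8,X), (8,Y), (10,X), (14,X), (20,Y), (23,Y), (24,X), (27,X)
ranks: 6->1.5, 6->1.5, 8->3.5, 8->3.5, 10->5, 14->6, 20->7, 23->8, 24->9, 27->10
Step 2: Rank sum for X: R1 = 1.5 + 3.5 + 5 + 6 + 9 + 10 = 35.
Step 3: U_X = R1 - n1(n1+1)/2 = 35 - 6*7/2 = 35 - 21 = 14.
       U_Y = n1*n2 - U_X = 24 - 14 = 10.
Step 4: Ties are present, so use the tie-corrected normal approximation (with continuity correction) for the p-value.
Step 5: p-value = 0.747637; compare to alpha = 0.1. fail to reject H0.

U_X = 14, p = 0.747637, fail to reject H0 at alpha = 0.1.
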